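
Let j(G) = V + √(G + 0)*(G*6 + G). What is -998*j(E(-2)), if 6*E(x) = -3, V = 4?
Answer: -3992 + 3493*I*√2/2 ≈ -3992.0 + 2469.9*I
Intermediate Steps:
E(x) = -½ (E(x) = (⅙)*(-3) = -½)
j(G) = 4 + 7*G^(3/2) (j(G) = 4 + √(G + 0)*(G*6 + G) = 4 + √G*(6*G + G) = 4 + √G*(7*G) = 4 + 7*G^(3/2))
-998*j(E(-2)) = -998*(4 + 7*(-½)^(3/2)) = -998*(4 + 7*(-I*√2/4)) = -998*(4 - 7*I*√2/4) = -3992 + 3493*I*√2/2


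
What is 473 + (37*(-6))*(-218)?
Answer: 48869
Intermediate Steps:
473 + (37*(-6))*(-218) = 473 - 222*(-218) = 473 + 48396 = 48869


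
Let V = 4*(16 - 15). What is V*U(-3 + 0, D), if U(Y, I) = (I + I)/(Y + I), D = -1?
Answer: 2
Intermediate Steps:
U(Y, I) = 2*I/(I + Y) (U(Y, I) = (2*I)/(I + Y) = 2*I/(I + Y))
V = 4 (V = 4*1 = 4)
V*U(-3 + 0, D) = 4*(2*(-1)/(-1 + (-3 + 0))) = 4*(2*(-1)/(-1 - 3)) = 4*(2*(-1)/(-4)) = 4*(2*(-1)*(-¼)) = 4*(½) = 2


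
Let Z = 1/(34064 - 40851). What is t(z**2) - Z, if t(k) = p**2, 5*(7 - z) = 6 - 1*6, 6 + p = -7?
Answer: 1147004/6787 ≈ 169.00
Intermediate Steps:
p = -13 (p = -6 - 7 = -13)
z = 7 (z = 7 - (6 - 1*6)/5 = 7 - (6 - 6)/5 = 7 - 1/5*0 = 7 + 0 = 7)
t(k) = 169 (t(k) = (-13)**2 = 169)
Z = -1/6787 (Z = 1/(-6787) = -1/6787 ≈ -0.00014734)
t(z**2) - Z = 169 - 1*(-1/6787) = 169 + 1/6787 = 1147004/6787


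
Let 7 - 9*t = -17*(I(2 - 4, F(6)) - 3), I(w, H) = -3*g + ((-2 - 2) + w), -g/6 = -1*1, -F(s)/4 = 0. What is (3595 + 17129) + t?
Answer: 186064/9 ≈ 20674.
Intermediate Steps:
F(s) = 0 (F(s) = -4*0 = 0)
g = 6 (g = -(-6) = -6*(-1) = 6)
I(w, H) = -22 + w (I(w, H) = -3*6 + ((-2 - 2) + w) = -18 + (-4 + w) = -22 + w)
t = -452/9 (t = 7/9 - (-17)*((-22 + (2 - 4)) - 3)/9 = 7/9 - (-17)*((-22 - 2) - 3)/9 = 7/9 - (-17)*(-24 - 3)/9 = 7/9 - (-17)*(-27)/9 = 7/9 - 1/9*459 = 7/9 - 51 = -452/9 ≈ -50.222)
(3595 + 17129) + t = (3595 + 17129) - 452/9 = 20724 - 452/9 = 186064/9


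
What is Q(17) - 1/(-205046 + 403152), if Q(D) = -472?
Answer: -93506033/198106 ≈ -472.00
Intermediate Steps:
Q(17) - 1/(-205046 + 403152) = -472 - 1/(-205046 + 403152) = -472 - 1/198106 = -93506033/198106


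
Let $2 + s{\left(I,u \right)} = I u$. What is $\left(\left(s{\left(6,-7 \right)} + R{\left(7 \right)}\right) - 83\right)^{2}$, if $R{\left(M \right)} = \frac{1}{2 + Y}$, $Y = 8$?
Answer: $\frac{1610361}{100} \approx 16104.0$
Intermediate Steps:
$s{\left(I,u \right)} = -2 + I u$
$R{\left(M \right)} = \frac{1}{10}$ ($R{\left(M \right)} = \frac{1}{2 + 8} = \frac{1}{10}$)
$\left(\left(s{\left(6,-7 \right)} + R{\left(7 \right)}\right) - 83\right)^{2} = \left(\left(\left(-2 + 6 \left(-7\right)\right) + \frac{1}{10}\right) - 83\right)^{2} = \left(\left(\left(-2 - 42\right) + \frac{1}{10}\right) - 83\right)^{2} = \left(\left(-44 + \frac{1}{10}\right) - 83\right)^{2} = \left(- \frac{439}{10} - 83\right)^{2} = \left(- \frac{1269}{10}\right)^{2} = \frac{1610361}{100}$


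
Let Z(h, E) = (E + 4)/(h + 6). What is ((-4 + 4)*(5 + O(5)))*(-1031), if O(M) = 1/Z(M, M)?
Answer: 0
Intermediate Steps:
Z(h, E) = (4 + E)/(6 + h)
O(M) = (6 + M)/(4 + M) (O(M) = 1/((4 + M)/(6 + M)) = (6 + M)/(4 + M))
((-4 + 4)*(5 + O(5)))*(-1031) = ((-4 + 4)*(5 + (6 + 5)/(4 + 5)))*(-1031) = (0*(5 + 11/9))*(-1031) = (0*(56/9))*(-1031) = 0*(-1031) = 0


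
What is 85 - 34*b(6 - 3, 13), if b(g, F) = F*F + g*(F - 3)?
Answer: -6681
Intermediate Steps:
b(g, F) = F² + g*(-3 + F)
85 - 34*b(6 - 3, 13) = 85 - 34*(13² - 3*(6 - 3) + 13*(6 - 3)) = 85 - 34*(169 - 3*3 + 13*3) = 85 - 34*(169 - 9 + 39) = 85 - 34*199 = 85 - 6766 = -6681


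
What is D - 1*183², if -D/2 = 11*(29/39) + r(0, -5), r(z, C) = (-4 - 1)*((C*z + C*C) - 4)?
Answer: -1298519/39 ≈ -33295.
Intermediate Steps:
r(z, C) = 20 - 5*C² - 5*C*z (r(z, C) = -5*((C*z + C²) - 4) = -5*((C² + C*z) - 4) = -5*(-4 + C² + C*z) = 20 - 5*C² - 5*C*z)
D = 7552/39 (D = -2*(11*(29/39) + (20 - 5*(-5)² - 5*(-5)*0)) = -2*(11*(29*(1/39)) + (20 - 5*25 + 0)) = -2*(11*(29/39) + (20 - 125 + 0)) = -2*(319/39 - 105) = -2*(-3776/39) = 7552/39 ≈ 193.64)
D - 1*183² = 7552/39 - 1*183² = 7552/39 - 1*33489 = 7552/39 - 33489 = -1298519/39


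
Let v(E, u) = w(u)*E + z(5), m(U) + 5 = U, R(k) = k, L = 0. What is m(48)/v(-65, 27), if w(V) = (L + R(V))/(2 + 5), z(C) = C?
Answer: -7/40 ≈ -0.17500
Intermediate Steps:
m(U) = -5 + U
w(V) = V/7 (w(V) = (0 + V)/(2 + 5) = V/7)
v(E, u) = 5 + E*u/7 (v(E, u) = (u/7)*E + 5 = E*u/7 + 5 = 5 + E*u/7)
m(48)/v(-65, 27) = (-5 + 48)/(5 + (⅐)*(-65)*27) = 43/(5 - 1755/7) = 43/(-1720/7) = 43*(-7/1720) = -7/40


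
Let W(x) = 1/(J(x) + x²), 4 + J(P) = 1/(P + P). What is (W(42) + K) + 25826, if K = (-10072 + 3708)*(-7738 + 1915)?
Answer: 5482446643802/147841 ≈ 3.7083e+7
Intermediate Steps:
K = 37057572 (K = -6364*(-5823) = 37057572)
J(P) = -4 + 1/(2*P) (J(P) = -4 + 1/(P + P) = -4 + 1/(2*P))
W(x) = 1/(-4 + x² + 1/(2*x)) (W(x) = 1/((-4 + 1/(2*x)) + x²) = 1/(-4 + x² + 1/(2*x)))
(W(42) + K) + 25826 = (2*42/(1 + 2*42*(-4 + 42²)) + 37057572) + 25826 = (2*42/(1 + 2*42*(-4 + 1764)) + 37057572) + 25826 = (2*42/(1 + 2*42*1760) + 37057572) + 25826 = (2*42/(1 + 147840) + 37057572) + 25826 = (2*42/147841 + 37057572) + 25826 = (2*42*(1/147841) + 37057572) + 25826 = (84/147841 + 37057572) + 25826 = 5478628502136/147841 + 25826 = 5482446643802/147841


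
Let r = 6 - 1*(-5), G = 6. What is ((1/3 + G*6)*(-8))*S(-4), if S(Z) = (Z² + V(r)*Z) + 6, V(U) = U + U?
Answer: 19184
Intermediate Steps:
r = 11 (r = 6 + 5 = 11)
V(U) = 2*U
S(Z) = 6 + Z² + 22*Z (S(Z) = (Z² + (2*11)*Z) + 6 = (Z² + 22*Z) + 6 = 6 + Z² + 22*Z)
((1/3 + G*6)*(-8))*S(-4) = ((1/3 + 6*6)*(-8))*(6 + (-4)² + 22*(-4)) = ((⅓ + 36)*(-8))*(6 + 16 - 88) = ((109/3)*(-8))*(-66) = -872/3*(-66) = 19184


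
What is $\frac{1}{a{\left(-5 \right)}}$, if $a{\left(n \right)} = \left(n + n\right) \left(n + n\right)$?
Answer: $\frac{1}{100} \approx 0.01$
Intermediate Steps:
$a{\left(n \right)} = 4 n^{2}$ ($a{\left(n \right)} = 2 n 2 n = 4 n^{2}$)
$\frac{1}{a{\left(-5 \right)}} = \frac{1}{4 \left(-5\right)^{2}} = \frac{1}{4 \cdot 25} = \frac{1}{100}$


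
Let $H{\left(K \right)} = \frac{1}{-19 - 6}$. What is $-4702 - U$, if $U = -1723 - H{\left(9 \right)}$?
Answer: $- \frac{74476}{25} \approx -2979.0$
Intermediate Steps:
$H{\left(K \right)} = - \frac{1}{25}$ ($H{\left(K \right)} = \frac{1}{-25} = - \frac{1}{25}$)
$U = - \frac{43074}{25}$ ($U = -1723 - - \frac{1}{25} = -1723 + \frac{1}{25} = - \frac{43074}{25} \approx -1723.0$)
$-4702 - U = -4702 - - \frac{43074}{25} = -4702 + \frac{43074}{25} = - \frac{74476}{25}$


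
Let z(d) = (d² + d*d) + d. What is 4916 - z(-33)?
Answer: 2771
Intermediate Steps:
z(d) = d + 2*d² (z(d) = (d² + d²) + d = 2*d² + d = d + 2*d²)
4916 - z(-33) = 4916 - (-33)*(1 + 2*(-33)) = 4916 - (-33)*(1 - 66) = 4916 - (-33)*(-65) = 4916 - 1*2145 = 4916 - 2145 = 2771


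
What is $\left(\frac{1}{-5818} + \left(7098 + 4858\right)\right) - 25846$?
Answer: $- \frac{80812021}{5818} \approx -13890.0$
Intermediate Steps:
$\left(\frac{1}{-5818} + \left(7098 + 4858\right)\right) - 25846 = \left(- \frac{1}{5818} + 11956\right) - 25846 = \frac{69560007}{5818} - 25846 = - \frac{80812021}{5818}$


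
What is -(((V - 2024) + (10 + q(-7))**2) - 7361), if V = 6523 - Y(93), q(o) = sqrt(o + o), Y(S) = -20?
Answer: 2756 - 20*I*sqrt(14) ≈ 2756.0 - 74.833*I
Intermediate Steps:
q(o) = sqrt(2)*sqrt(o) (q(o) = sqrt(2*o) = sqrt(2)*sqrt(o))
V = 6543 (V = 6523 - 1*(-20) = 6523 + 20 = 6543)
-(((V - 2024) + (10 + q(-7))**2) - 7361) = -(((6543 - 2024) + (10 + sqrt(2)*sqrt(-7))**2) - 7361) = -((4519 + (10 + sqrt(2)*(I*sqrt(7)))**2) - 7361) = -((4519 + (10 + I*sqrt(14))**2) - 7361) = -(-2842 + (10 + I*sqrt(14))**2) = 2842 - (10 + I*sqrt(14))**2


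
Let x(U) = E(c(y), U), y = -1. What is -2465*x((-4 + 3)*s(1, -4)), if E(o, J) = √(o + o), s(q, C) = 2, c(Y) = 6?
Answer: -4930*√3 ≈ -8539.0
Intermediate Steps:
E(o, J) = √2*√o (E(o, J) = √(2*o) = √2*√o)
x(U) = 2*√3 (x(U) = √2*√6 = 2*√3)
-2465*x((-4 + 3)*s(1, -4)) = -4930*√3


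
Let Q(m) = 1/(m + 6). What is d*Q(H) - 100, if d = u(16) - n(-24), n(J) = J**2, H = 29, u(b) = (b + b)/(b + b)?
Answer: -815/7 ≈ -116.43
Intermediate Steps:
u(b) = 1 (u(b) = (2*b)/((2*b)) = (2*b)*(1/(2*b)) = 1)
Q(m) = 1/(6 + m)
d = -575 (d = 1 - 1*(-24)**2 = 1 - 1*576 = 1 - 576 = -575)
d*Q(H) - 100 = -575/(6 + 29) - 100 = -575/35 - 100 = -575*1/35 - 100 = -115/7 - 100 = -815/7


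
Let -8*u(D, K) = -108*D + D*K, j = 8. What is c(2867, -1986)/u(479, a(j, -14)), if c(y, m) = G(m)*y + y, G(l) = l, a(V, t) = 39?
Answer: -45527960/33051 ≈ -1377.5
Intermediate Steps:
u(D, K) = 27*D/2 - D*K/8 (u(D, K) = -(-108*D + D*K)/8 = 27*D/2 - D*K/8)
c(y, m) = y + m*y (c(y, m) = m*y + y = y + m*y)
c(2867, -1986)/u(479, a(j, -14)) = (2867*(1 - 1986))/(((⅛)*479*(108 - 1*39))) = (2867*(-1985))/(((⅛)*479*(108 - 39))) = -5690995/((⅛)*479*69) = -5690995/33051/8 = -5690995*8/33051 = -45527960/33051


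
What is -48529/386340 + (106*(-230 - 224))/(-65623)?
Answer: 112464289/185056860 ≈ 0.60773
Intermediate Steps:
-48529/386340 + (106*(-230 - 224))/(-65623) = -48529*1/386340 + (106*(-454))*(-1/65623) = -48529/386340 - 48124*(-1/65623) = -48529/386340 + 48124/65623 = 112464289/185056860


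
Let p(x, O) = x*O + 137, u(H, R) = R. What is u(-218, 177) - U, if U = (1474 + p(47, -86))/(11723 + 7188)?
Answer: 3349678/18911 ≈ 177.13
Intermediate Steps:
p(x, O) = 137 + O*x (p(x, O) = O*x + 137 = 137 + O*x)
U = -2431/18911 (U = (1474 + (137 - 86*47))/(11723 + 7188) = (1474 + (137 - 4042))/18911 = (1474 - 3905)*(1/18911) = -2431*1/18911 = -2431/18911 ≈ -0.12855)
u(-218, 177) - U = 177 - 1*(-2431/18911) = 177 + 2431/18911 = 3349678/18911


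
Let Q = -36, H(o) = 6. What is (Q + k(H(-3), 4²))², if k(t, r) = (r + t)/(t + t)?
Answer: 42025/36 ≈ 1167.4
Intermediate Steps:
k(t, r) = (r + t)/(2*t) (k(t, r) = (r + t)/((2*t)) = (r + t)*(1/(2*t)) = (r + t)/(2*t))
(Q + k(H(-3), 4²))² = (-36 + (½)*(4² + 6)/6)² = (-36 + (½)*(⅙)*(16 + 6))² = (-36 + (½)*(⅙)*22)² = (-36 + 11/6)² = (-205/6)² = 42025/36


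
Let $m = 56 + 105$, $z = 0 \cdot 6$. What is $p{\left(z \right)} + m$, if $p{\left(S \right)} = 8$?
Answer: $169$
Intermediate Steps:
$z = 0$
$m = 161$
$p{\left(z \right)} + m = 8 + 161 = 169$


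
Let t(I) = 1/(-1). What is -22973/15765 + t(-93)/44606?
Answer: -1024749403/703213590 ≈ -1.4572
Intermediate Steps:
t(I) = -1
-22973/15765 + t(-93)/44606 = -22973/15765 - 1/44606 = -1024749403/703213590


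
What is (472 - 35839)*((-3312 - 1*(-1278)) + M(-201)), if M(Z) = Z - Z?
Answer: 71936478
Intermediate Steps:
M(Z) = 0
(472 - 35839)*((-3312 - 1*(-1278)) + M(-201)) = (472 - 35839)*((-3312 - 1*(-1278)) + 0) = -35367*((-3312 + 1278) + 0) = -35367*(-2034 + 0) = -35367*(-2034) = 71936478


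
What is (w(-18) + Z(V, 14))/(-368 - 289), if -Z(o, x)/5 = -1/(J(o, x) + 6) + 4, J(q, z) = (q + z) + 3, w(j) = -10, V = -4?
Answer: 565/12483 ≈ 0.045262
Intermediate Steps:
J(q, z) = 3 + q + z
Z(o, x) = -20 + 5/(9 + o + x) (Z(o, x) = -5*(-1/((3 + o + x) + 6) + 4) = -5*(-1/(9 + o + x) + 4) = -5*(4 - 1/(9 + o + x)) = -20 + 5/(9 + o + x))
(w(-18) + Z(V, 14))/(-368 - 289) = (-10 + 5*(-35 - 4*(-4) - 4*14)/(9 - 4 + 14))/(-368 - 289) = (-10 + 5*(-35 + 16 - 56)/19)/(-657) = (-10 + 5*(1/19)*(-75))*(-1/657) = (-10 - 375/19)*(-1/657) = -565/19*(-1/657) = 565/12483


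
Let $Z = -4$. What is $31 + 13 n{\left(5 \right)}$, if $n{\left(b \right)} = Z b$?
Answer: $-229$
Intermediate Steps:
$n{\left(b \right)} = - 4 b$
$31 + 13 n{\left(5 \right)} = 31 + 13 \left(\left(-4\right) 5\right) = 31 + 13 \left(-20\right) = 31 - 260 = -229$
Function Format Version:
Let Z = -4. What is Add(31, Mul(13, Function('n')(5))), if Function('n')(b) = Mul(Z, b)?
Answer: -229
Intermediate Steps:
Function('n')(b) = Mul(-4, b)
Add(31, Mul(13, Function('n')(5))) = Add(31, Mul(13, Mul(-4, 5))) = Add(31, Mul(13, -20)) = Add(31, -260) = -229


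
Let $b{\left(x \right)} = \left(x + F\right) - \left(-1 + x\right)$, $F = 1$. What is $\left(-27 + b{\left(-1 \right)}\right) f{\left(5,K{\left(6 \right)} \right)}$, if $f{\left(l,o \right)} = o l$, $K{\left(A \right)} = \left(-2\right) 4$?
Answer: $1000$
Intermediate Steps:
$K{\left(A \right)} = -8$
$b{\left(x \right)} = 2$ ($b{\left(x \right)} = \left(x + 1\right) - \left(-1 + x\right) = \left(1 + x\right) - \left(-1 + x\right) = 2$)
$f{\left(l,o \right)} = l o$
$\left(-27 + b{\left(-1 \right)}\right) f{\left(5,K{\left(6 \right)} \right)} = \left(-27 + 2\right) 5 \left(-8\right) = \left(-25\right) \left(-40\right) = 1000$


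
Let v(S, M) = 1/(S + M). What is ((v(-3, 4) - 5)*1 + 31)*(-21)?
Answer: -567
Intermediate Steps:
v(S, M) = 1/(M + S)
((v(-3, 4) - 5)*1 + 31)*(-21) = ((1/(4 - 3) - 5)*1 + 31)*(-21) = ((1/1 - 5)*1 + 31)*(-21) = ((1 - 5)*1 + 31)*(-21) = (-4*1 + 31)*(-21) = (-4 + 31)*(-21) = 27*(-21) = -567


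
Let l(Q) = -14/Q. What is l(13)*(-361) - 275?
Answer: 1479/13 ≈ 113.77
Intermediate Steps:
l(13)*(-361) - 275 = -14/13*(-361) - 275 = 5054/13 - 275 = 1479/13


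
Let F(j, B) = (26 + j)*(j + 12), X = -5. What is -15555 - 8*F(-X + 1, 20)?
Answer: -20163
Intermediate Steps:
F(j, B) = (12 + j)*(26 + j) (F(j, B) = (26 + j)*(12 + j) = (12 + j)*(26 + j))
-15555 - 8*F(-X + 1, 20) = -15555 - 8*(312 + (-1*(-5) + 1)² + 38*(-1*(-5) + 1)) = -15555 - 8*(312 + (5 + 1)² + 38*(5 + 1)) = -15555 - 8*(312 + 6² + 38*6) = -15555 - 8*(312 + 36 + 228) = -15555 - 8*576 = -15555 - 1*4608 = -15555 - 4608 = -20163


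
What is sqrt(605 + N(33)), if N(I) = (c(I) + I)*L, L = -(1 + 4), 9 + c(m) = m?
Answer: 8*sqrt(5) ≈ 17.889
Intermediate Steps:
c(m) = -9 + m
L = -5 (L = -1*5 = -5)
N(I) = 45 - 10*I (N(I) = ((-9 + I) + I)*(-5) = (-9 + 2*I)*(-5) = 45 - 10*I)
sqrt(605 + N(33)) = sqrt(605 + (45 - 10*33)) = sqrt(605 + (45 - 330)) = sqrt(605 - 285) = sqrt(320) = 8*sqrt(5)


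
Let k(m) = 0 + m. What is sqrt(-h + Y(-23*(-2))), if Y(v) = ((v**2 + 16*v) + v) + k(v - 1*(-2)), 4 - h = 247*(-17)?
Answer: I*sqrt(1257) ≈ 35.454*I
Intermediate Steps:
h = 4203 (h = 4 - 247*(-17) = 4 - 1*(-4199) = 4 + 4199 = 4203)
k(m) = m
Y(v) = 2 + v**2 + 18*v (Y(v) = ((v**2 + 16*v) + v) + (v - 1*(-2)) = (v**2 + 17*v) + (v + 2) = (v**2 + 17*v) + (2 + v) = 2 + v**2 + 18*v)
sqrt(-h + Y(-23*(-2))) = sqrt(-1*4203 + (2 + (-23*(-2))**2 + 18*(-23*(-2)))) = sqrt(-4203 + (2 + 46**2 + 18*46)) = sqrt(-4203 + (2 + 2116 + 828)) = sqrt(-4203 + 2946) = sqrt(-1257) = I*sqrt(1257)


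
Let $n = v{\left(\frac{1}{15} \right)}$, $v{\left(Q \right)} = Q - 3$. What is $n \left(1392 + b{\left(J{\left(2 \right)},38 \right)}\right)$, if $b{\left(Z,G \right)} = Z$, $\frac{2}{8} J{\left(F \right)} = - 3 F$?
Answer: $- \frac{20064}{5} \approx -4012.8$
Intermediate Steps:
$J{\left(F \right)} = - 12 F$ ($J{\left(F \right)} = 4 \left(- 3 F\right) = - 12 F$)
$v{\left(Q \right)} = -3 + Q$ ($v{\left(Q \right)} = Q - 3 = -3 + Q$)
$n = - \frac{44}{15}$ ($n = -3 + \frac{1}{15} = - \frac{44}{15} \approx -2.9333$)
$n \left(1392 + b{\left(J{\left(2 \right)},38 \right)}\right) = - \frac{44 \left(1392 - 24\right)}{15} = \left(- \frac{44}{15}\right) 1368 = - \frac{20064}{5}$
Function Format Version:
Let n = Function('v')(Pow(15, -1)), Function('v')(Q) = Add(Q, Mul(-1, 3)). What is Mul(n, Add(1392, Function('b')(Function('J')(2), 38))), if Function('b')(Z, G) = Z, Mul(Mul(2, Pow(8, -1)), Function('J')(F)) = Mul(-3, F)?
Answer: Rational(-20064, 5) ≈ -4012.8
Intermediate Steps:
Function('J')(F) = Mul(-12, F) (Function('J')(F) = Mul(4, Mul(-3, F)) = Mul(-12, F))
Function('v')(Q) = Add(-3, Q) (Function('v')(Q) = Add(Q, -3) = Add(-3, Q))
n = Rational(-44, 15) (n = Add(-3, Pow(15, -1)) = Add(-3, Rational(1, 15)) = Rational(-44, 15) ≈ -2.9333)
Mul(n, Add(1392, Function('b')(Function('J')(2), 38))) = Mul(Rational(-44, 15), Add(1392, Mul(-12, 2))) = Mul(Rational(-44, 15), Add(1392, -24)) = Mul(Rational(-44, 15), 1368) = Rational(-20064, 5)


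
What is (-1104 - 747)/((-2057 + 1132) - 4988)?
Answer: 617/1971 ≈ 0.31304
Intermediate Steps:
(-1104 - 747)/((-2057 + 1132) - 4988) = -1851/(-925 - 4988) = -1851/(-5913) = -1851*(-1/5913) = 617/1971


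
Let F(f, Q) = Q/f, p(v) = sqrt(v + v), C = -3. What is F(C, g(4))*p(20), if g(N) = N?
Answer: -8*sqrt(10)/3 ≈ -8.4327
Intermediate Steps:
p(v) = sqrt(2)*sqrt(v) (p(v) = sqrt(2*v) = sqrt(2)*sqrt(v))
F(C, g(4))*p(20) = (4/(-3))*(sqrt(2)*sqrt(20)) = (4*(-1/3))*(sqrt(2)*(2*sqrt(5))) = -8*sqrt(10)/3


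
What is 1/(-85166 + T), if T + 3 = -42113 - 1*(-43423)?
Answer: -1/83859 ≈ -1.1925e-5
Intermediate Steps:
T = 1307 (T = -3 + (-42113 - 1*(-43423)) = -3 + (-42113 + 43423) = -3 + 1310 = 1307)
1/(-85166 + T) = 1/(-85166 + 1307) = 1/(-83859) = -1/83859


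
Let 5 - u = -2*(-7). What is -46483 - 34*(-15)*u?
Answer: -51073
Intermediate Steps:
u = -9 (u = 5 - (-2)*(-7) = 5 - 1*14 = 5 - 14 = -9)
-46483 - 34*(-15)*u = -46483 - 34*(-15)*(-9) = -46483 - (-510)*(-9) = -46483 - 1*4590 = -46483 - 4590 = -51073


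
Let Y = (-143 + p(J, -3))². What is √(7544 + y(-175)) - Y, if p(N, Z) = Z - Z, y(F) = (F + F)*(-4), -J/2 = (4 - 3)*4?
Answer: -20449 + 4*√559 ≈ -20354.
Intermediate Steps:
J = -8 (J = -2*(4 - 3)*4 = -2*4 = -8)
y(F) = -8*F (y(F) = (2*F)*(-4) = -8*F)
p(N, Z) = 0
Y = 20449 (Y = (-143 + 0)² = (-143)² = 20449)
√(7544 + y(-175)) - Y = √(7544 - 8*(-175)) - 1*20449 = √(7544 + 1400) - 20449 = √8944 - 20449 = 4*√559 - 20449 = -20449 + 4*√559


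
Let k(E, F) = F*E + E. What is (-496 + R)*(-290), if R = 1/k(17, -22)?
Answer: 51351170/357 ≈ 1.4384e+5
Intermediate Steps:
k(E, F) = E + E*F (k(E, F) = E*F + E = E + E*F)
R = -1/357 (R = 1/(17*(1 - 22)) = 1/(17*(-21)) = 1/(-357) = -1/357 ≈ -0.0028011)
(-496 + R)*(-290) = (-496 - 1/357)*(-290) = -177073/357*(-290) = 51351170/357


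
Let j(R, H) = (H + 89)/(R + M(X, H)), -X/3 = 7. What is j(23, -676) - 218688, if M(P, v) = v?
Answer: -142802677/653 ≈ -2.1869e+5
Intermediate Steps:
X = -21 (X = -3*7 = -21)
j(R, H) = (89 + H)/(H + R) (j(R, H) = (H + 89)/(R + H) = (89 + H)/(H + R))
j(23, -676) - 218688 = (89 - 676)/(-676 + 23) - 218688 = -587/(-653) - 218688 = -1/653*(-587) - 218688 = 587/653 - 218688 = -142802677/653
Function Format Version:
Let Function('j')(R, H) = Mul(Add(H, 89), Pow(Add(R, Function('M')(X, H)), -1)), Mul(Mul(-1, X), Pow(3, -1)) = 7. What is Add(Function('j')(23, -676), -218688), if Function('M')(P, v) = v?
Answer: Rational(-142802677, 653) ≈ -2.1869e+5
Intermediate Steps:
X = -21 (X = Mul(-3, 7) = -21)
Function('j')(R, H) = Mul(Pow(Add(H, R), -1), Add(89, H)) (Function('j')(R, H) = Mul(Add(H, 89), Pow(Add(R, H), -1)) = Mul(Add(89, H), Pow(Add(H, R), -1)) = Mul(Pow(Add(H, R), -1), Add(89, H)))
Add(Function('j')(23, -676), -218688) = Add(Mul(Pow(Add(-676, 23), -1), Add(89, -676)), -218688) = Add(Mul(Pow(-653, -1), -587), -218688) = Add(Mul(Rational(-1, 653), -587), -218688) = Add(Rational(587, 653), -218688) = Rational(-142802677, 653)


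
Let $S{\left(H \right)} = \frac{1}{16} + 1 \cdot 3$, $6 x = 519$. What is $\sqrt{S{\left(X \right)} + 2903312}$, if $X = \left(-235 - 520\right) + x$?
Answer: $\frac{3 \sqrt{5161449}}{4} \approx 1703.9$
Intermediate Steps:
$x = \frac{173}{2}$ ($x = \frac{1}{6} \cdot 519 = \frac{173}{2} \approx 86.5$)
$X = - \frac{1337}{2}$ ($X = \left(-235 - 520\right) + \frac{173}{2} = -755 + \frac{173}{2} = - \frac{1337}{2} \approx -668.5$)
$S{\left(H \right)} = \frac{49}{16}$ ($S{\left(H \right)} = \frac{1}{16} + 3 = \frac{49}{16}$)
$\sqrt{S{\left(X \right)} + 2903312} = \sqrt{\frac{49}{16} + 2903312} = \sqrt{\frac{46453041}{16}} = \frac{3 \sqrt{5161449}}{4}$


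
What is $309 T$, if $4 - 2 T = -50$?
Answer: $8343$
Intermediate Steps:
$T = 27$ ($T = 2 - -25 = 2 + 25 = 27$)
$309 T = 309 \cdot 27 = 8343$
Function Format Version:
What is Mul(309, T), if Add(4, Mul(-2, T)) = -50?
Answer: 8343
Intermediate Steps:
T = 27 (T = Add(2, Mul(Rational(-1, 2), -50)) = Add(2, 25) = 27)
Mul(309, T) = Mul(309, 27) = 8343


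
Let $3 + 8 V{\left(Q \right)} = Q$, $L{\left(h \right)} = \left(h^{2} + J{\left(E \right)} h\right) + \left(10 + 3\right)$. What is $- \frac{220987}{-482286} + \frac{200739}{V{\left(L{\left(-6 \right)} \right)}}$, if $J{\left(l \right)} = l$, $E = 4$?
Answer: $\frac{35205169843}{482286} \approx 72997.0$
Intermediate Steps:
$L{\left(h \right)} = 13 + h^{2} + 4 h$ ($L{\left(h \right)} = \left(h^{2} + 4 h\right) + \left(10 + 3\right) = \left(h^{2} + 4 h\right) + 13 = 13 + h^{2} + 4 h$)
$V{\left(Q \right)} = - \frac{3}{8} + \frac{Q}{8}$
$- \frac{220987}{-482286} + \frac{200739}{V{\left(L{\left(-6 \right)} \right)}} = - \frac{220987}{-482286} + \frac{200739}{- \frac{3}{8} + \frac{13 + \left(-6\right)^{2} + 4 \left(-6\right)}{8}} = \left(-220987\right) \left(- \frac{1}{482286}\right) + \frac{200739}{- \frac{3}{8} + \frac{13 + 36 - 24}{8}} = \frac{220987}{482286} + \frac{200739}{- \frac{3}{8} + \frac{1}{8} \cdot 25} = \frac{220987}{482286} + \frac{200739}{- \frac{3}{8} + \frac{25}{8}} = \frac{220987}{482286} + \frac{200739}{\frac{11}{4}} = \frac{220987}{482286} + 200739 \cdot \frac{4}{11} = \frac{220987}{482286} + 72996 = \frac{35205169843}{482286}$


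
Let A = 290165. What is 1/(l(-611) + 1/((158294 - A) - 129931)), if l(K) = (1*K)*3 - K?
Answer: -261802/319922045 ≈ -0.00081833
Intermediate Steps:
l(K) = 2*K (l(K) = K*3 - K = 3*K - K = 2*K)
1/(l(-611) + 1/((158294 - A) - 129931)) = 1/(2*(-611) + 1/((158294 - 1*290165) - 129931)) = 1/(-1222 + 1/((158294 - 290165) - 129931)) = 1/(-1222 + 1/(-131871 - 129931)) = 1/(-1222 + 1/(-261802)) = 1/(-1222 - 1/261802) = 1/(-319922045/261802) = -261802/319922045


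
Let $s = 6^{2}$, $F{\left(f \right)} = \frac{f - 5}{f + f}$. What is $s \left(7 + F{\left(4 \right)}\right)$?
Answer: $\frac{495}{2} \approx 247.5$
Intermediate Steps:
$F{\left(f \right)} = \frac{-5 + f}{2 f}$
$s = 36$
$s \left(7 + F{\left(4 \right)}\right) = 36 \left(7 + \frac{-5 + 4}{2 \cdot 4}\right) = 36 \left(7 + \frac{1}{2} \cdot \frac{1}{4} \left(-1\right)\right) = 36 \left(7 - \frac{1}{8}\right) = 36 \cdot \frac{55}{8} = \frac{495}{2}$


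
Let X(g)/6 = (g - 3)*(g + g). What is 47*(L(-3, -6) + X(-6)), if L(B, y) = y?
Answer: 30174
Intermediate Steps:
X(g) = 12*g*(-3 + g) (X(g) = 6*((g - 3)*(g + g)) = 6*((-3 + g)*(2*g)) = 6*(2*g*(-3 + g)) = 12*g*(-3 + g))
47*(L(-3, -6) + X(-6)) = 47*(-6 + 12*(-6)*(-3 - 6)) = 47*(-6 + 12*(-6)*(-9)) = 47*(-6 + 648) = 47*642 = 30174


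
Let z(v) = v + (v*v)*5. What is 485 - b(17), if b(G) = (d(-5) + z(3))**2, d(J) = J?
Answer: -1364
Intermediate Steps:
z(v) = v + 5*v**2 (z(v) = v + v**2*5 = v + 5*v**2)
b(G) = 1849 (b(G) = (-5 + 3*(1 + 5*3))**2 = (-5 + 3*(1 + 15))**2 = (-5 + 3*16)**2 = (-5 + 48)**2 = 43**2 = 1849)
485 - b(17) = 485 - 1*1849 = 485 - 1849 = -1364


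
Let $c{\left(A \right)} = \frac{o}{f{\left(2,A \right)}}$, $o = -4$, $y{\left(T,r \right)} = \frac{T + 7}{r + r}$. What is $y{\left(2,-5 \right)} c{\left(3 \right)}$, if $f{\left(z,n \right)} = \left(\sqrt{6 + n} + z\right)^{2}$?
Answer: $\frac{18}{125} \approx 0.144$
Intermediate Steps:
$y{\left(T,r \right)} = \frac{7 + T}{2 r}$
$f{\left(z,n \right)} = \left(z + \sqrt{6 + n}\right)^{2}$
$c{\left(A \right)} = - \frac{4}{\left(2 + \sqrt{6 + A}\right)^{2}}$
$y{\left(2,-5 \right)} c{\left(3 \right)} = \frac{7 + 2}{2 \left(-5\right)} \left(- \frac{4}{\left(2 + \sqrt{6 + 3}\right)^{2}}\right) = \frac{1}{2} \left(- \frac{1}{5}\right) 9 \left(- \frac{4}{\left(2 + \sqrt{9}\right)^{2}}\right) = - \frac{9 \left(- \frac{4}{\left(2 + 3\right)^{2}}\right)}{10} = - \frac{9 \left(- \frac{4}{25}\right)}{10} = - \frac{9 \left(\left(-4\right) \frac{1}{25}\right)}{10} = \left(- \frac{9}{10}\right) \left(- \frac{4}{25}\right) = \frac{18}{125}$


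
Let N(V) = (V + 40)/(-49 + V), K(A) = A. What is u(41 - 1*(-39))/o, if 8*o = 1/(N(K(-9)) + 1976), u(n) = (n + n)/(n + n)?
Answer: 458308/29 ≈ 15804.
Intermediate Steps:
u(n) = 1 (u(n) = (2*n)/((2*n)) = (2*n)*(1/(2*n)) = 1)
N(V) = (40 + V)/(-49 + V)
o = 29/458308 (o = 1/(8*((40 - 9)/(-49 - 9) + 1976)) = 1/(8*(31/(-58) + 1976)) = 1/(8*(-1/58*31 + 1976)) = 1/(8*(-31/58 + 1976)) = 1/(8*(114577/58)) = (1/8)*(58/114577) = 29/458308 ≈ 6.3276e-5)
u(41 - 1*(-39))/o = 1/(29/458308) = 1*(458308/29) = 458308/29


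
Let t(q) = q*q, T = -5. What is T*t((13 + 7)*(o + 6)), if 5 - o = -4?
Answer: -450000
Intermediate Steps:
o = 9 (o = 5 - 1*(-4) = 5 + 4 = 9)
t(q) = q**2
T*t((13 + 7)*(o + 6)) = -5*(9 + 6)**2*(13 + 7)**2 = -5*(20*15)**2 = -5*300**2 = -5*90000 = -450000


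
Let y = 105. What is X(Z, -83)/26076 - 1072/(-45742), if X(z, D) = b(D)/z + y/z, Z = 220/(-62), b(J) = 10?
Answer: 291181169/13120452312 ≈ 0.022193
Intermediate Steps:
Z = -110/31 (Z = 220*(-1/62) = -110/31 ≈ -3.5484)
X(z, D) = 115/z (X(z, D) = 10/z + 105/z = 115/z)
X(Z, -83)/26076 - 1072/(-45742) = (115/(-110/31))/26076 - 1072/(-45742) = (115*(-31/110))*(1/26076) - 1072*(-1/45742) = -713/22*1/26076 + 536/22871 = -713/573672 + 536/22871 = 291181169/13120452312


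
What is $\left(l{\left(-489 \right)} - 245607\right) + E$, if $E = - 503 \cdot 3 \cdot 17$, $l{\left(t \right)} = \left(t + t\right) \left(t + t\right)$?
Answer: $685224$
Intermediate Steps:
$l{\left(t \right)} = 4 t^{2}$ ($l{\left(t \right)} = 2 t 2 t = 4 t^{2}$)
$E = -25653$ ($E = \left(-503\right) 51 = -25653$)
$\left(l{\left(-489 \right)} - 245607\right) + E = \left(4 \left(-489\right)^{2} - 245607\right) - 25653 = \left(4 \cdot 239121 - 245607\right) - 25653 = \left(956484 - 245607\right) - 25653 = 710877 - 25653 = 685224$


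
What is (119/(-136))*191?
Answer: -1337/8 ≈ -167.13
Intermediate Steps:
(119/(-136))*191 = (119*(-1/136))*191 = -7/8*191 = -1337/8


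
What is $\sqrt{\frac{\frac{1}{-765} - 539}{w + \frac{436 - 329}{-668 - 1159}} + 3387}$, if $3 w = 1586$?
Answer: $\frac{\sqrt{22817444695215450115}}{82090195} \approx 58.189$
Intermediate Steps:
$w = \frac{1586}{3}$ ($w = \frac{1}{3} \cdot 1586 = \frac{1586}{3} \approx 528.67$)
$\sqrt{\frac{\frac{1}{-765} - 539}{w + \frac{436 - 329}{-668 - 1159}} + 3387} = \sqrt{\frac{\frac{1}{-765} - 539}{\frac{1586}{3} + \frac{436 - 329}{-668 - 1159}} + 3387} = \sqrt{\frac{- \frac{1}{765} - 539}{\frac{1586}{3} + \frac{107}{-1827}} + 3387} = \sqrt{- \frac{412336}{765 \left(\frac{1586}{3} + 107 \left(- \frac{1}{1827}\right)\right)} + 3387} = \sqrt{- \frac{412336}{765 \left(\frac{1586}{3} - \frac{107}{1827}\right)} + 3387} = \sqrt{- \frac{412336}{765 \cdot \frac{965767}{1827}} + 3387} = \sqrt{\left(- \frac{412336}{765}\right) \frac{1827}{965767} + 3387} = \sqrt{- \frac{83704208}{82090195} + 3387} = \sqrt{\frac{277955786257}{82090195}} = \frac{\sqrt{22817444695215450115}}{82090195}$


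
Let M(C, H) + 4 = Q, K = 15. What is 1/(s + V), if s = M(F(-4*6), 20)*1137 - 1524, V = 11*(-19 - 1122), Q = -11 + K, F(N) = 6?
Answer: -1/14075 ≈ -7.1048e-5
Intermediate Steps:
Q = 4 (Q = -11 + 15 = 4)
M(C, H) = 0 (M(C, H) = -4 + 4 = 0)
V = -12551 (V = 11*(-1141) = -12551)
s = -1524 (s = 0*1137 - 1524 = 0 - 1524 = -1524)
1/(s + V) = 1/(-1524 - 12551) = 1/(-14075) = -1/14075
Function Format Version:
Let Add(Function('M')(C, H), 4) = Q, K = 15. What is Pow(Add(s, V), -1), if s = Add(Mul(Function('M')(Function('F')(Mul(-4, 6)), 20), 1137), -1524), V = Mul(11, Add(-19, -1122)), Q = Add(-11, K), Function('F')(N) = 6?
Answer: Rational(-1, 14075) ≈ -7.1048e-5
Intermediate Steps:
Q = 4 (Q = Add(-11, 15) = 4)
Function('M')(C, H) = 0 (Function('M')(C, H) = Add(-4, 4) = 0)
V = -12551 (V = Mul(11, -1141) = -12551)
s = -1524 (s = Add(Mul(0, 1137), -1524) = Add(0, -1524) = -1524)
Pow(Add(s, V), -1) = Pow(Add(-1524, -12551), -1) = Pow(-14075, -1) = Rational(-1, 14075)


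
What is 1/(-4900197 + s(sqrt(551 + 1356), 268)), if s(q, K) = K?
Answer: -1/4899929 ≈ -2.0408e-7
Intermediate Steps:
1/(-4900197 + s(sqrt(551 + 1356), 268)) = 1/(-4900197 + 268) = 1/(-4899929) = -1/4899929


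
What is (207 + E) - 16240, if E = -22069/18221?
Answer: -292159362/18221 ≈ -16034.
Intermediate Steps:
E = -22069/18221 (E = -22069*1/18221 = -22069/18221 ≈ -1.2112)
(207 + E) - 16240 = (207 - 22069/18221) - 16240 = 3749678/18221 - 16240 = -292159362/18221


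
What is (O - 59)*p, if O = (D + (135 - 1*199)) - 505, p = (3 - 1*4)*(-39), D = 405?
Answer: -8697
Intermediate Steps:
p = 39 (p = (3 - 4)*(-39) = -1*(-39) = 39)
O = -164 (O = (405 + (135 - 1*199)) - 505 = (405 + (135 - 199)) - 505 = (405 - 64) - 505 = 341 - 505 = -164)
(O - 59)*p = (-164 - 59)*39 = -223*39 = -8697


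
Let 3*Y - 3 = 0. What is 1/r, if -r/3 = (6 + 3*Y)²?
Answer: -1/243 ≈ -0.0041152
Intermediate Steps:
Y = 1 (Y = 1 + (⅓)*0 = 1 + 0 = 1)
r = -243 (r = -3*(6 + 3*1)² = -3*(6 + 3)² = -3*9² = -3*81 = -243)
1/r = 1/(-243) = -1/243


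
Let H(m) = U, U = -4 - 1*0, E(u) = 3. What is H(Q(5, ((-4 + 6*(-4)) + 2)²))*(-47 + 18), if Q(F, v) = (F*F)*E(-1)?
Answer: 116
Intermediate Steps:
Q(F, v) = 3*F² (Q(F, v) = (F*F)*3 = F²*3 = 3*F²)
U = -4 (U = -4 + 0 = -4)
H(m) = -4
H(Q(5, ((-4 + 6*(-4)) + 2)²))*(-47 + 18) = -4*(-47 + 18) = -4*(-29) = 116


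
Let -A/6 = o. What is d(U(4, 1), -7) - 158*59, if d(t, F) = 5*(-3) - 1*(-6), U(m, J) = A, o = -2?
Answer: -9331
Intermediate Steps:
A = 12 (A = -6*(-2) = 12)
U(m, J) = 12
d(t, F) = -9 (d(t, F) = -15 + 6 = -9)
d(U(4, 1), -7) - 158*59 = -9 - 158*59 = -9 - 9322 = -9331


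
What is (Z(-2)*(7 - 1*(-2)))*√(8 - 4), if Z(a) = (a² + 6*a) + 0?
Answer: -144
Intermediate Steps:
Z(a) = a² + 6*a
(Z(-2)*(7 - 1*(-2)))*√(8 - 4) = ((-2*(6 - 2))*(7 - 1*(-2)))*√(8 - 4) = ((-2*4)*(7 + 2))*√4 = -8*9*2 = -72*2 = -144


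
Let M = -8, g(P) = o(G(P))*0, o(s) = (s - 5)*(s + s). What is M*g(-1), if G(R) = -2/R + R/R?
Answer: 0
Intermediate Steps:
G(R) = 1 - 2/R (G(R) = -2/R + 1 = 1 - 2/R)
o(s) = 2*s*(-5 + s) (o(s) = (-5 + s)*(2*s) = 2*s*(-5 + s))
g(P) = 0 (g(P) = (2*((-2 + P)/P)*(-5 + (-2 + P)/P))*0 = (2*(-5 + (-2 + P)/P)*(-2 + P)/P)*0 = 0)
M*g(-1) = -8*0 = 0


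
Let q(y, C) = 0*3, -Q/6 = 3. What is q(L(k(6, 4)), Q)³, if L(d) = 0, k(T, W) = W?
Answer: 0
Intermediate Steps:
Q = -18 (Q = -6*3 = -18)
q(y, C) = 0
q(L(k(6, 4)), Q)³ = 0³ = 0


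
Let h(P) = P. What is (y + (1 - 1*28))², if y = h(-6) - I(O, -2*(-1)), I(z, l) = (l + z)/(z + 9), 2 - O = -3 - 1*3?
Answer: 326041/289 ≈ 1128.2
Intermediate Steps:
O = 8 (O = 2 - (-3 - 1*3) = 2 - (-3 - 3) = 2 - 1*(-6) = 2 + 6 = 8)
I(z, l) = (l + z)/(9 + z)
y = -112/17 (y = -6 - (-2*(-1) + 8)/(9 + 8) = -6 - (2 + 8)/17 = -6 - 10/17 = -112/17 ≈ -6.5882)
(y + (1 - 1*28))² = (-112/17 + (1 - 1*28))² = (-112/17 + (1 - 28))² = (-112/17 - 27)² = (-571/17)² = 326041/289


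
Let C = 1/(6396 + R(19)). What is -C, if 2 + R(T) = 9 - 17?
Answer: -1/6386 ≈ -0.00015659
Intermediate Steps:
R(T) = -10 (R(T) = -2 + (9 - 17) = -2 - 8 = -10)
C = 1/6386 (C = 1/(6396 - 10) = 1/6386 ≈ 0.00015659)
-C = -1*1/6386 = -1/6386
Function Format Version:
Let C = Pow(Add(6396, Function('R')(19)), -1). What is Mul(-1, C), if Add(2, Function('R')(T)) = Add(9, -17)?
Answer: Rational(-1, 6386) ≈ -0.00015659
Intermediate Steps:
Function('R')(T) = -10 (Function('R')(T) = Add(-2, Add(9, -17)) = Add(-2, -8) = -10)
C = Rational(1, 6386) (C = Pow(Add(6396, -10), -1) = Pow(6386, -1) = Rational(1, 6386) ≈ 0.00015659)
Mul(-1, C) = Mul(-1, Rational(1, 6386)) = Rational(-1, 6386)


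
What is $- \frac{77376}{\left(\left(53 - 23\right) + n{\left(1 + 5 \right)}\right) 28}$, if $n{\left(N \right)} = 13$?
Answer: $- \frac{19344}{301} \approx -64.266$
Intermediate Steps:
$- \frac{77376}{\left(\left(53 - 23\right) + n{\left(1 + 5 \right)}\right) 28} = - \frac{77376}{\left(\left(53 - 23\right) + 13\right) 28} = - \frac{77376}{\left(30 + 13\right) 28} = - \frac{77376}{43 \cdot 28} = - \frac{77376}{1204} = \left(-77376\right) \frac{1}{1204} = - \frac{19344}{301}$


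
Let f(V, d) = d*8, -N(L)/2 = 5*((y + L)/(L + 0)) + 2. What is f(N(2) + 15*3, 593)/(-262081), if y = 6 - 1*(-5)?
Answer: -4744/262081 ≈ -0.018101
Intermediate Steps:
y = 11 (y = 6 + 5 = 11)
N(L) = -4 - 10*(11 + L)/L (N(L) = -2*(5*((11 + L)/(L + 0)) + 2) = -2*(5*((11 + L)/L) + 2) = -2*(5*(11 + L)/L + 2) = -2*(2 + 5*(11 + L)/L) = -4 - 10*(11 + L)/L)
f(V, d) = 8*d
f(N(2) + 15*3, 593)/(-262081) = (8*593)/(-262081) = 4744*(-1/262081) = -4744/262081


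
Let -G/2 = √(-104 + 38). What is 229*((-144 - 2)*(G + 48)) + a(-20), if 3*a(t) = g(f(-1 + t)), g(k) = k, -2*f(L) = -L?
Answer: -3209671/2 + 66868*I*√66 ≈ -1.6048e+6 + 5.4324e+5*I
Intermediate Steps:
f(L) = L/2 (f(L) = -(-1)*L/2 = L/2)
a(t) = -⅙ + t/6 (a(t) = ((-1 + t)/2)/3 = (-½ + t/2)/3 = -⅙ + t/6)
G = -2*I*√66 (G = -2*√(-104 + 38) = -2*I*√66 ≈ -16.248*I)
229*((-144 - 2)*(G + 48)) + a(-20) = 229*((-144 - 2)*(-2*I*√66 + 48)) + (-⅙ + (⅙)*(-20)) = 229*(-146*(48 - 2*I*√66)) + (-⅙ - 10/3) = 229*(-7008 + 292*I*√66) - 7/2 = (-1604832 + 66868*I*√66) - 7/2 = -3209671/2 + 66868*I*√66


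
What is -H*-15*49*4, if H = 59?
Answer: 173460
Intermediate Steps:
-H*-15*49*4 = -59*-15*49*4 = -59*(-735*4) = -59*(-2940) = -1*(-173460) = 173460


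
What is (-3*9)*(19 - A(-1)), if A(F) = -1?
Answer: -540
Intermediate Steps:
(-3*9)*(19 - A(-1)) = (-3*9)*(19 - 1*(-1)) = -27*(19 + 1) = -27*20 = -540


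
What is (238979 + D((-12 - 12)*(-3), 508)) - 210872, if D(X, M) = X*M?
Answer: 64683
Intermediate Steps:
D(X, M) = M*X
(238979 + D((-12 - 12)*(-3), 508)) - 210872 = (238979 + 508*((-12 - 12)*(-3))) - 210872 = (238979 + 508*(-24*(-3))) - 210872 = (238979 + 508*72) - 210872 = (238979 + 36576) - 210872 = 275555 - 210872 = 64683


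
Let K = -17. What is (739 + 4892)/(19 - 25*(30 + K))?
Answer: -1877/102 ≈ -18.402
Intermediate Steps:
(739 + 4892)/(19 - 25*(30 + K)) = (739 + 4892)/(19 - 25*(30 - 17)) = 5631/(19 - 25*13) = 5631/(19 - 325) = 5631/(-306) = 5631*(-1/306) = -1877/102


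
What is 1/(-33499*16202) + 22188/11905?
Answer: 12042554694119/6461448250190 ≈ 1.8638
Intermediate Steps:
1/(-33499*16202) + 22188/11905 = -1/33499*1/16202 + 22188*(1/11905) = -1/542750798 + 22188/11905 = 12042554694119/6461448250190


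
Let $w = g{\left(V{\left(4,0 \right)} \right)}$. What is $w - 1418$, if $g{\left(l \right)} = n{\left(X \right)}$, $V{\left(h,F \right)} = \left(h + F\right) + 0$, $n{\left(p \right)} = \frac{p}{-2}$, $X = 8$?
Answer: $-1422$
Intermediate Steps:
$n{\left(p \right)} = - \frac{p}{2}$ ($n{\left(p \right)} = p \left(- \frac{1}{2}\right) = - \frac{p}{2}$)
$V{\left(h,F \right)} = F + h$ ($V{\left(h,F \right)} = \left(F + h\right) + 0 = F + h$)
$g{\left(l \right)} = -4$ ($g{\left(l \right)} = \left(- \frac{1}{2}\right) 8 = -4$)
$w = -4$
$w - 1418 = -4 - 1418 = -1422$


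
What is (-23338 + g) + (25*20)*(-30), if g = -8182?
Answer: -46520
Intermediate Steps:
(-23338 + g) + (25*20)*(-30) = (-23338 - 8182) + (25*20)*(-30) = -31520 + 500*(-30) = -31520 - 15000 = -46520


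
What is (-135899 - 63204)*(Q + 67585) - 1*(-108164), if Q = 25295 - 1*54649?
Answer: -7611798629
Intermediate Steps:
Q = -29354 (Q = 25295 - 54649 = -29354)
(-135899 - 63204)*(Q + 67585) - 1*(-108164) = (-135899 - 63204)*(-29354 + 67585) - 1*(-108164) = -199103*38231 + 108164 = -7611906793 + 108164 = -7611798629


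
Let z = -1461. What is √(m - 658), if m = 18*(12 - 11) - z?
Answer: √821 ≈ 28.653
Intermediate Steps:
m = 1479 (m = 18*(12 - 11) - 1*(-1461) = 18*1 + 1461 = 18 + 1461 = 1479)
√(m - 658) = √(1479 - 658) = √821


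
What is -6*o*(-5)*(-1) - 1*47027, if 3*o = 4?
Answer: -47067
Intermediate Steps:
o = 4/3 (o = (⅓)*4 = 4/3 ≈ 1.3333)
-6*o*(-5)*(-1) - 1*47027 = -8*(-5)*(-1) - 1*47027 = -6*(-20/3)*(-1) - 47027 = 40*(-1) - 47027 = -40 - 47027 = -47067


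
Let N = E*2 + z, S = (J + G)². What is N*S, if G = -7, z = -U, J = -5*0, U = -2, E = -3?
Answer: -196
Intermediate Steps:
J = 0
z = 2 (z = -1*(-2) = 2)
S = 49 (S = (0 - 7)² = (-7)² = 49)
N = -4 (N = -3*2 + 2 = -6 + 2 = -4)
N*S = -4*49 = -196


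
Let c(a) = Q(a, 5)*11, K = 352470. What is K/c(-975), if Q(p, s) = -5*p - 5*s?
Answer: 35247/5335 ≈ 6.6068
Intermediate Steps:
c(a) = -275 - 55*a (c(a) = (-5*a - 5*5)*11 = (-5*a - 25)*11 = (-25 - 5*a)*11 = -275 - 55*a)
K/c(-975) = 352470/(-275 - 55*(-975)) = 352470/(-275 + 53625) = 352470/53350 = 352470*(1/53350) = 35247/5335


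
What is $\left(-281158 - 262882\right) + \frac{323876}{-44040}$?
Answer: $- \frac{5989961369}{11010} \approx -5.4405 \cdot 10^{5}$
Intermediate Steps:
$\left(-281158 - 262882\right) + \frac{323876}{-44040} = -544040 + 323876 \left(- \frac{1}{44040}\right) = -544040 - \frac{80969}{11010} = - \frac{5989961369}{11010}$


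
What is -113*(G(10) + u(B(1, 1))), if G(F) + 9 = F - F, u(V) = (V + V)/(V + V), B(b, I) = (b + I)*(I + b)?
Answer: 904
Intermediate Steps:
B(b, I) = (I + b)**2 (B(b, I) = (I + b)*(I + b) = (I + b)**2)
u(V) = 1 (u(V) = (2*V)/((2*V)) = (1/(2*V))*(2*V) = 1)
G(F) = -9 (G(F) = -9 + (F - F) = -9 + 0 = -9)
-113*(G(10) + u(B(1, 1))) = -113*(-9 + 1) = -113*(-8) = 904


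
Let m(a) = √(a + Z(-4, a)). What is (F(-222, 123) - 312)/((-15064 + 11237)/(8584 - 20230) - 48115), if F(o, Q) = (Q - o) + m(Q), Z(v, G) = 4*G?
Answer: -384318/560343463 - 11646*√615/560343463 ≈ -0.0012013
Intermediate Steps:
m(a) = √5*√a (m(a) = √(a + 4*a) = √(5*a) = √5*√a)
F(o, Q) = Q - o + √5*√Q (F(o, Q) = (Q - o) + √5*√Q = Q - o + √5*√Q)
(F(-222, 123) - 312)/((-15064 + 11237)/(8584 - 20230) - 48115) = ((123 - 1*(-222) + √5*√123) - 312)/((-15064 + 11237)/(8584 - 20230) - 48115) = ((123 + 222 + √615) - 312)/(-3827/(-11646) - 48115) = ((345 + √615) - 312)/(-3827*(-1/11646) - 48115) = (33 + √615)/(3827/11646 - 48115) = (33 + √615)/(-560343463/11646) = (33 + √615)*(-11646/560343463) = -384318/560343463 - 11646*√615/560343463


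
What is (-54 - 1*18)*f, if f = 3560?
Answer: -256320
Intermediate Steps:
(-54 - 1*18)*f = (-54 - 1*18)*3560 = (-54 - 18)*3560 = -72*3560 = -256320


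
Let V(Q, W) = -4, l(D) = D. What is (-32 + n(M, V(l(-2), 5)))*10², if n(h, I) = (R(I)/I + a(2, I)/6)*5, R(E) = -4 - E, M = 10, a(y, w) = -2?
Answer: -10100/3 ≈ -3366.7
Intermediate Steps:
n(h, I) = -5/3 + 5*(-4 - I)/I (n(h, I) = ((-4 - I)/I - 2/6)*5 = ((-4 - I)/I - 2*⅙)*5 = ((-4 - I)/I - ⅓)*5 = (-⅓ + (-4 - I)/I)*5 = -5/3 + 5*(-4 - I)/I)
(-32 + n(M, V(l(-2), 5)))*10² = (-32 + (-20/3 - 20/(-4)))*10² = (-32 + (-20/3 - 20*(-¼)))*100 = (-32 + (-20/3 + 5))*100 = (-32 - 5/3)*100 = -101/3*100 = -10100/3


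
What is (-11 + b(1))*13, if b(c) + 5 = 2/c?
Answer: -182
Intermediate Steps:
b(c) = -5 + 2/c
(-11 + b(1))*13 = (-11 + (-5 + 2/1))*13 = (-11 + (-5 + 2*1))*13 = (-11 + (-5 + 2))*13 = (-11 - 3)*13 = -14*13 = -182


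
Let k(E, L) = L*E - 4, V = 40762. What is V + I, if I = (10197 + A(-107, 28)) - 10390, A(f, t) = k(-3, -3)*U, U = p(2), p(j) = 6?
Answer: 40599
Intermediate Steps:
U = 6
k(E, L) = -4 + E*L (k(E, L) = E*L - 4 = -4 + E*L)
A(f, t) = 30 (A(f, t) = (-4 - 3*(-3))*6 = (-4 + 9)*6 = 5*6 = 30)
I = -163 (I = (10197 + 30) - 10390 = 10227 - 10390 = -163)
V + I = 40762 - 163 = 40599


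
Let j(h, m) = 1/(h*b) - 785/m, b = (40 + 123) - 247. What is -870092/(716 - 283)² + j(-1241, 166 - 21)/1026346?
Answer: -2699656624375150663/581726237613936744 ≈ -4.6408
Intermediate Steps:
b = -84 (b = 163 - 247 = -84)
j(h, m) = -785/m - 1/(84*h) (j(h, m) = 1/(h*(-84)) - 785/m = -1/84/h - 785/m = -1/(84*h) - 785/m = -785/m - 1/(84*h))
-870092/(716 - 283)² + j(-1241, 166 - 21)/1026346 = -870092/(716 - 283)² + (-785/(166 - 21) - 1/84/(-1241))/1026346 = -870092/(433²) + (-785/145 - 1/84*(-1/1241))*(1/1026346) = -870092/187489 + (-785*1/145 + 1/104244)*(1/1026346) = -870092*1/187489 + (-157/29 + 1/104244)*(1/1026346) = -870092/187489 - 16366279/3023076*1/1026346 = -870092/187489 - 16366279/3102721960296 = -2699656624375150663/581726237613936744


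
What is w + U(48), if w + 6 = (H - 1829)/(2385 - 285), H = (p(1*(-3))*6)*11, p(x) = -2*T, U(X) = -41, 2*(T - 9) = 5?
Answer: -102047/2100 ≈ -48.594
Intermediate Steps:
T = 23/2 (T = 9 + (½)*5 = 9 + 5/2 = 23/2 ≈ 11.500)
p(x) = -23 (p(x) = -2*23/2 = -23)
H = -1518 (H = -23*6*11 = -138*11 = -1518)
w = -15947/2100 (w = -6 + (-1518 - 1829)/(2385 - 285) = -6 - 3347/2100 = -15947/2100 ≈ -7.5938)
w + U(48) = -15947/2100 - 41 = -102047/2100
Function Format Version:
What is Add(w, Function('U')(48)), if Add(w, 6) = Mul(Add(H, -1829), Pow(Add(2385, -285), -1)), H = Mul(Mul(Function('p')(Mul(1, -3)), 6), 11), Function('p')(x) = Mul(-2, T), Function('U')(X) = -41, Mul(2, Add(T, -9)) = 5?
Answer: Rational(-102047, 2100) ≈ -48.594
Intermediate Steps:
T = Rational(23, 2) (T = Add(9, Mul(Rational(1, 2), 5)) = Add(9, Rational(5, 2)) = Rational(23, 2) ≈ 11.500)
Function('p')(x) = -23 (Function('p')(x) = Mul(-2, Rational(23, 2)) = -23)
H = -1518 (H = Mul(Mul(-23, 6), 11) = Mul(-138, 11) = -1518)
w = Rational(-15947, 2100) (w = Add(-6, Mul(Add(-1518, -1829), Pow(Add(2385, -285), -1))) = Add(-6, Mul(-3347, Pow(2100, -1))) = Add(-6, Mul(-3347, Rational(1, 2100))) = Add(-6, Rational(-3347, 2100)) = Rational(-15947, 2100) ≈ -7.5938)
Add(w, Function('U')(48)) = Add(Rational(-15947, 2100), -41) = Rational(-102047, 2100)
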